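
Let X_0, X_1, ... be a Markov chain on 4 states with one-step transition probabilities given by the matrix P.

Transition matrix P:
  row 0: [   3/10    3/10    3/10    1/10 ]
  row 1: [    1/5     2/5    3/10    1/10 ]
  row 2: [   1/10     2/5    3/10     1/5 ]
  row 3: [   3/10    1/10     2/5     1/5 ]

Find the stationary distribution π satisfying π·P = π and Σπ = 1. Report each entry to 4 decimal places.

π = [0.2035, 0.3358, 0.3146, 0.1461]

Balance equations π_j = Σ_i π_i·P[i][j]:
  π_0 = 3/10·π_0 + 1/5·π_1 + 1/10·π_2 + 3/10·π_3
  π_1 = 3/10·π_0 + 2/5·π_1 + 2/5·π_2 + 1/10·π_3
  π_2 = 3/10·π_0 + 3/10·π_1 + 3/10·π_2 + 2/5·π_3
  normalize: π_0 + π_1 + π_2 + π_3 = 1
Solving the linear system gives exactly π = [163/801, 269/801, 28/89, 13/89].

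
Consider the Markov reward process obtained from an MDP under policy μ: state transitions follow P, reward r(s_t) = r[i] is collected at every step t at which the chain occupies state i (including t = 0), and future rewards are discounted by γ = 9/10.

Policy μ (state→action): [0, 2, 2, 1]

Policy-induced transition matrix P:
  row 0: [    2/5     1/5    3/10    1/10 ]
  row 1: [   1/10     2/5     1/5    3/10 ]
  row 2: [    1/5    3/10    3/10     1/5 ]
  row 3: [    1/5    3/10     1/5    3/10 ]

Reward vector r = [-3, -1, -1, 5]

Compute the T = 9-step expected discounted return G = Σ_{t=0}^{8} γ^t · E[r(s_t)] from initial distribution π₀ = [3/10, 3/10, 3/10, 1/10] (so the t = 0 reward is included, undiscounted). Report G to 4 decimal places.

t=0: π = [0.3000, 0.3000, 0.3000, 0.1000], E[r] = -1.0000, γ^t·E[r] = -1.000000, running G = -1.000000
t=1: π = [0.2300, 0.3000, 0.2600, 0.2100], E[r] = -0.2000, γ^t·E[r] = -0.180000, running G = -1.180000
t=2: π = [0.2160, 0.3070, 0.2490, 0.2280], E[r] = -0.0640, γ^t·E[r] = -0.051840, running G = -1.231840
t=3: π = [0.2125, 0.3091, 0.2465, 0.2319], E[r] = -0.0336, γ^t·E[r] = -0.024494, running G = -1.256334
t=4: π = [0.2116, 0.3097, 0.2459, 0.2329], E[r] = -0.0261, γ^t·E[r] = -0.017111, running G = -1.273445
t=5: π = [0.2114, 0.3098, 0.2457, 0.2331], E[r] = -0.0242, γ^t·E[r] = -0.014262, running G = -1.287707
t=6: π = [0.2113, 0.3098, 0.2457, 0.2332], E[r] = -0.0237, γ^t·E[r] = -0.012569, running G = -1.300276
t=7: π = [0.2113, 0.3099, 0.2457, 0.2332], E[r] = -0.0235, γ^t·E[r] = -0.011250, running G = -1.311526
t=8: π = [0.2113, 0.3099, 0.2457, 0.2332], E[r] = -0.0235, γ^t·E[r] = -0.010110, running G = -1.321636

G = -1.3216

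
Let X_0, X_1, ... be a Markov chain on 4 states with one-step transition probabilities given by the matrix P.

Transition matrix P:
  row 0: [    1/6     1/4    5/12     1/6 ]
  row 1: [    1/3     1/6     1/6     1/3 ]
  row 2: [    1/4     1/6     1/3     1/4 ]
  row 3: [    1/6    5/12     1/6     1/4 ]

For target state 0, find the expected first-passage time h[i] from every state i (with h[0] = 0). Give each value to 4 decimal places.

First-step conditioning: h[0] = 0; for i ≠ 0, h[i] = 1 + Σ_k P[i][k]·h[k].
  h[1] = 1 + 1/6·h[1] + 1/6·h[2] + 1/3·h[3]
  h[2] = 1 + 1/6·h[1] + 1/3·h[2] + 1/4·h[3]
  h[3] = 1 + 5/12·h[1] + 1/6·h[2] + 1/4·h[3]
Solving the 3×3 linear system over states ≠ 0 gives exactly h = [0, 780/209, 846/209, 900/209] (h[0] = 0 is the target).

h = [0.0000, 3.7321, 4.0478, 4.3062]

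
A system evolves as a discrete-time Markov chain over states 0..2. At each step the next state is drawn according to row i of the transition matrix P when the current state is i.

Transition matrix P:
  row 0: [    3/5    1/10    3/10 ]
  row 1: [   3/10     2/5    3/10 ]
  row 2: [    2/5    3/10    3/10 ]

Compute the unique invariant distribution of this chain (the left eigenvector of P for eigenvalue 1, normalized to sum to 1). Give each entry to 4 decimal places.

π = [0.4714, 0.2286, 0.3000]

Balance equations π_j = Σ_i π_i·P[i][j]:
  π_0 = 3/5·π_0 + 3/10·π_1 + 2/5·π_2
  π_1 = 1/10·π_0 + 2/5·π_1 + 3/10·π_2
  normalize: π_0 + π_1 + π_2 = 1
Solving the linear system gives exactly π = [33/70, 8/35, 3/10].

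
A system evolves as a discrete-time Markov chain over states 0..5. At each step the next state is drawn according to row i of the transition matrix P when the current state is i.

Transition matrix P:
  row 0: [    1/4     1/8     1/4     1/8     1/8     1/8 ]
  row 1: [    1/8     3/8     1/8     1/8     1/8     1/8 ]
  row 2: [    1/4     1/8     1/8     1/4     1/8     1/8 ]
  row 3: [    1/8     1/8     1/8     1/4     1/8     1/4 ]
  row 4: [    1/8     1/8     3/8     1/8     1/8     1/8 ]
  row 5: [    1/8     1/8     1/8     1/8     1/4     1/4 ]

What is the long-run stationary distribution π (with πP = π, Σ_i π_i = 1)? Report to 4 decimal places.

Balance equations π_j = Σ_i π_i·P[i][j]:
  π_0 = 1/4·π_0 + 1/8·π_1 + 1/4·π_2 + 1/8·π_3 + 1/8·π_4 + 1/8·π_5
  π_1 = 1/8·π_0 + 3/8·π_1 + 1/8·π_2 + 1/8·π_3 + 1/8·π_4 + 1/8·π_5
  π_2 = 1/4·π_0 + 1/8·π_1 + 1/8·π_2 + 1/8·π_3 + 3/8·π_4 + 1/8·π_5
  π_3 = 1/8·π_0 + 1/8·π_1 + 1/4·π_2 + 1/4·π_3 + 1/8·π_4 + 1/8·π_5
  π_4 = 1/8·π_0 + 1/8·π_1 + 1/8·π_2 + 1/8·π_3 + 1/8·π_4 + 1/4·π_5
  normalize: π_0 + π_1 + π_2 + π_3 + π_4 + π_5 = 1
Solving the linear system gives exactly π = [260/1539, 1/6, 281/1539, 260/1539, 449/3078, 257/1539].

π = [0.1689, 0.1667, 0.1826, 0.1689, 0.1459, 0.1670]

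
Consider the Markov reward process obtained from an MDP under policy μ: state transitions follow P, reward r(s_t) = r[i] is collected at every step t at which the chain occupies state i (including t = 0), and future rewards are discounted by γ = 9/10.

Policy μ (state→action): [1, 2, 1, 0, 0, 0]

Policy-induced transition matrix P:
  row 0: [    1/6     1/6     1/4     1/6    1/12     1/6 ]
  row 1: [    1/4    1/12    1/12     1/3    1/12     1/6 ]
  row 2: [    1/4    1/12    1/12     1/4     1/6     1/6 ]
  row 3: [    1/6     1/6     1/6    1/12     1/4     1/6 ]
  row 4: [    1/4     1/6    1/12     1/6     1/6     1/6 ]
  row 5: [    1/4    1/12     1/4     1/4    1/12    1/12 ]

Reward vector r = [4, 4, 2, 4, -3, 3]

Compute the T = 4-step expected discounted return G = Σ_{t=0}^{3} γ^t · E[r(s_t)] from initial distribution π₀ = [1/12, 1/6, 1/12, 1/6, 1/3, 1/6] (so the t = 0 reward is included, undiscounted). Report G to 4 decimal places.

t=0: π = [0.0833, 0.1667, 0.0833, 0.1667, 0.3333, 0.1667], E[r] = 1.3333, γ^t·E[r] = 1.333333, running G = 1.333333
t=1: π = [0.2292, 0.1319, 0.1389, 0.2014, 0.1458, 0.1528], E[r] = 2.5486, γ^t·E[r] = 2.293750, running G = 3.627083
t=2: π = [0.2141, 0.1314, 0.1638, 0.1962, 0.1406, 0.1539], E[r] = 2.5341, γ^t·E[r] = 2.052656, running G = 5.679740
t=3: π = [0.2158, 0.1292, 0.1610, 0.1987, 0.1414, 0.1538], E[r] = 2.5343, γ^t·E[r] = 1.847531, running G = 7.527271

G = 7.5273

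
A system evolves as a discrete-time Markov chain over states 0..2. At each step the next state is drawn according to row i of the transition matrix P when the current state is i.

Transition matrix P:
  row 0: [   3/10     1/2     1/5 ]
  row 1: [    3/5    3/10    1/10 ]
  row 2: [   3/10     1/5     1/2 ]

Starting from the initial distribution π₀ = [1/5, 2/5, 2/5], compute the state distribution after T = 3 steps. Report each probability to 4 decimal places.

t=0: π = [0.2000, 0.4000, 0.4000]
t=1: π = [0.4200, 0.3000, 0.2800]
t=2: π = [0.3900, 0.3560, 0.2540]
t=3: π = [0.4068, 0.3526, 0.2406]

π = [0.4068, 0.3526, 0.2406]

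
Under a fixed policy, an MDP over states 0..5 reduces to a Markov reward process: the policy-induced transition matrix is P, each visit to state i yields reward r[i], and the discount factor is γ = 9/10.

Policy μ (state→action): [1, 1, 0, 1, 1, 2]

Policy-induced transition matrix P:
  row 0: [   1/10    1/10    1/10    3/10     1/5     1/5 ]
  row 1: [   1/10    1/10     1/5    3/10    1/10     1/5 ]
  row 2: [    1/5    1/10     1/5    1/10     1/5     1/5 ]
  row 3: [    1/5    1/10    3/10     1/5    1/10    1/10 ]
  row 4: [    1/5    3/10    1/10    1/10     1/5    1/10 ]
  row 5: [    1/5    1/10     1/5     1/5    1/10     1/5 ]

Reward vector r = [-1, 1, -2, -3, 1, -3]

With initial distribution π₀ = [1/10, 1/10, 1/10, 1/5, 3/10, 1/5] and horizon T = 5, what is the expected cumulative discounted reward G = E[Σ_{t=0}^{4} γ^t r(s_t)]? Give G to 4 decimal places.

G = -5.1673

t=0: π = [0.1000, 0.1000, 0.1000, 0.2000, 0.3000, 0.2000], E[r] = -1.1000, γ^t·E[r] = -1.100000, running G = -1.100000
t=1: π = [0.1800, 0.1600, 0.1800, 0.1800, 0.1500, 0.1500], E[r] = -1.2200, γ^t·E[r] = -1.098000, running G = -2.198000
t=2: π = [0.1660, 0.1300, 0.1850, 0.2010, 0.1510, 0.1670], E[r] = -1.3590, γ^t·E[r] = -1.100790, running G = -3.298790
t=3: π = [0.1704, 0.1302, 0.1884, 0.1960, 0.1502, 0.1648], E[r] = -1.3492, γ^t·E[r] = -0.983567, running G = -4.282357
t=4: π = [0.1699, 0.1300, 0.1875, 0.1962, 0.1509, 0.1654], E[r] = -1.3488, γ^t·E[r] = -0.884961, running G = -5.167318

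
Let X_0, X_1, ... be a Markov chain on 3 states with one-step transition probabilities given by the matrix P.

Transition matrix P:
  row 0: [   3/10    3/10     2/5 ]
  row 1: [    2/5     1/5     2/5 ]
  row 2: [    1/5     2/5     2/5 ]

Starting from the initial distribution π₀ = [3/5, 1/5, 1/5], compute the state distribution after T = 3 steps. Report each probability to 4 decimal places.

t=0: π = [0.6000, 0.2000, 0.2000]
t=1: π = [0.3000, 0.3000, 0.4000]
t=2: π = [0.2900, 0.3100, 0.4000]
t=3: π = [0.2910, 0.3090, 0.4000]

π = [0.2910, 0.3090, 0.4000]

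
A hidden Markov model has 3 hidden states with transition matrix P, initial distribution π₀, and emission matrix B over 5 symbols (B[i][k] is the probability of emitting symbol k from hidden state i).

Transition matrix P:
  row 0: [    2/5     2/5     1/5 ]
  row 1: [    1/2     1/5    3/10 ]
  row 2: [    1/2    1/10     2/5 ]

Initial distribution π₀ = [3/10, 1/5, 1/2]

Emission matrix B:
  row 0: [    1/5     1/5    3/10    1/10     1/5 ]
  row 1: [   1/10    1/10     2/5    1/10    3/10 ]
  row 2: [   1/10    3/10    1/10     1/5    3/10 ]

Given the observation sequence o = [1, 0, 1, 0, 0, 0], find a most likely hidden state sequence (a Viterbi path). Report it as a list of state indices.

t=0: δ = [6.000e-02, 2.000e-02, 1.500e-01]  (obs o_0=1)
t=1: δ = [1.500e-02, 2.400e-03, 6.000e-03]  ψ = [2, 0, 2]  (obs o_1=0)
t=2: δ = [1.200e-03, 6.000e-04, 9.000e-04]  ψ = [0, 0, 0]  (obs o_2=1)
t=3: δ = [9.600e-05, 4.800e-05, 3.600e-05]  ψ = [0, 0, 2]  (obs o_3=0)
t=4: δ = [7.680e-06, 3.840e-06, 1.920e-06]  ψ = [0, 0, 0]  (obs o_4=0)
t=5: δ = [6.144e-07, 3.072e-07, 1.536e-07]  ψ = [0, 0, 0]  (obs o_5=0)
backtrack: best end state = 0; path = [2, 0, 0, 0, 0, 0]

path = [2, 0, 0, 0, 0, 0]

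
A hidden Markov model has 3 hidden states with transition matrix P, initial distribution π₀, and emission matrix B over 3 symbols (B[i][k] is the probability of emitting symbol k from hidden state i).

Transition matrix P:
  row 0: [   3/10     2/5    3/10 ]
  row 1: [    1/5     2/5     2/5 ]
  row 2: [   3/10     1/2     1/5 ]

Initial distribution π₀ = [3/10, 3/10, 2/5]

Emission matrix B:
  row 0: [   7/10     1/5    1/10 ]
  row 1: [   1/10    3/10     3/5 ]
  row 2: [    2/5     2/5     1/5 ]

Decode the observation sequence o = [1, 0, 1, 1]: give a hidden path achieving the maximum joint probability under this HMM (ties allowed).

path = [2, 0, 1, 2]

t=0: δ = [6.000e-02, 9.000e-02, 1.600e-01]  (obs o_0=1)
t=1: δ = [3.360e-02, 8.000e-03, 1.440e-02]  ψ = [2, 2, 1]  (obs o_1=0)
t=2: δ = [2.016e-03, 4.032e-03, 4.032e-03]  ψ = [0, 0, 0]  (obs o_2=1)
t=3: δ = [2.419e-04, 6.048e-04, 6.451e-04]  ψ = [2, 2, 1]  (obs o_3=1)
backtrack: best end state = 2; path = [2, 0, 1, 2]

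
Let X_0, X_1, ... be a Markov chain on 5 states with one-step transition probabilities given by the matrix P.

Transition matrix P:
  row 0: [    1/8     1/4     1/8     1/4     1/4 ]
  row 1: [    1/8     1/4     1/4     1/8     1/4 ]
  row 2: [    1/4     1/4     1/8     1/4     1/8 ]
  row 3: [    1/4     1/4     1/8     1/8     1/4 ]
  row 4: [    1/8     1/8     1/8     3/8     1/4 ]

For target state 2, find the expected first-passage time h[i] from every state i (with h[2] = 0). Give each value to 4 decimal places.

h = [6.5641, 5.7436, 0.0000, 6.5641, 6.6667]

First-step conditioning: h[2] = 0; for i ≠ 2, h[i] = 1 + Σ_k P[i][k]·h[k].
  h[0] = 1 + 1/8·h[0] + 1/4·h[1] + 1/4·h[3] + 1/4·h[4]
  h[1] = 1 + 1/8·h[0] + 1/4·h[1] + 1/8·h[3] + 1/4·h[4]
  h[3] = 1 + 1/4·h[0] + 1/4·h[1] + 1/8·h[3] + 1/4·h[4]
  h[4] = 1 + 1/8·h[0] + 1/8·h[1] + 3/8·h[3] + 1/4·h[4]
Solving the 4×4 linear system over states ≠ 2 gives exactly h = [256/39, 224/39, 0, 256/39, 20/3] (h[2] = 0 is the target).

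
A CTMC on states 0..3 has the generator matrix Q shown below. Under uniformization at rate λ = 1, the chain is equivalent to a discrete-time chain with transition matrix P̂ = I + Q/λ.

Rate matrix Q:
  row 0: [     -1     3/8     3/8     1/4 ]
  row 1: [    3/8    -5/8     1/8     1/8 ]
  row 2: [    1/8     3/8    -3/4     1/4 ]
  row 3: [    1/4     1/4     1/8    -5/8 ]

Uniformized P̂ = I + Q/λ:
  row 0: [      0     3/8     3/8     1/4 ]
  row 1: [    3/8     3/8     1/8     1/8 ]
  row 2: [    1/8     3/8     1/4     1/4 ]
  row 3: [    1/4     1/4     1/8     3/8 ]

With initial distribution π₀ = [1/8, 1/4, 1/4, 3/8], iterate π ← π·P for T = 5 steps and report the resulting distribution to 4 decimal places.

π = [0.2141, 0.3454, 0.2040, 0.2364]

t=0: π = [0.1250, 0.2500, 0.2500, 0.3750]
t=1: π = [0.2188, 0.3281, 0.1875, 0.2656]
t=2: π = [0.2129, 0.3418, 0.2031, 0.2422]
t=3: π = [0.2141, 0.3447, 0.2036, 0.2375]
t=4: π = [0.2141, 0.3453, 0.2040, 0.2366]
t=5: π = [0.2141, 0.3454, 0.2040, 0.2364]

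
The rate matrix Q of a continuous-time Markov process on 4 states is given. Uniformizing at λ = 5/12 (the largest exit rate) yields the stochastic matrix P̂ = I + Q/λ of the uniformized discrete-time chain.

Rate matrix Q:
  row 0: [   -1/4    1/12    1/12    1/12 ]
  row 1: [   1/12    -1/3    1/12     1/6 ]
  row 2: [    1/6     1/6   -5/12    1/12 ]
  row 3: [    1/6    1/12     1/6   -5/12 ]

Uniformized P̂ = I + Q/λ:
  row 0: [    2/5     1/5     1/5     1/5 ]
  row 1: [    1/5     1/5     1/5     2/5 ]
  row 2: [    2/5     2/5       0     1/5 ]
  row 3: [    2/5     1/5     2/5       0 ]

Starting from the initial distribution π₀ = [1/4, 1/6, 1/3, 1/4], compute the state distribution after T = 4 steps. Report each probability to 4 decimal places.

π = [0.3520, 0.2407, 0.2001, 0.2072]

t=0: π = [0.2500, 0.1667, 0.3333, 0.2500]
t=1: π = [0.3667, 0.2667, 0.1833, 0.1833]
t=2: π = [0.3467, 0.2367, 0.2000, 0.2167]
t=3: π = [0.3527, 0.2400, 0.2033, 0.2040]
t=4: π = [0.3520, 0.2407, 0.2001, 0.2072]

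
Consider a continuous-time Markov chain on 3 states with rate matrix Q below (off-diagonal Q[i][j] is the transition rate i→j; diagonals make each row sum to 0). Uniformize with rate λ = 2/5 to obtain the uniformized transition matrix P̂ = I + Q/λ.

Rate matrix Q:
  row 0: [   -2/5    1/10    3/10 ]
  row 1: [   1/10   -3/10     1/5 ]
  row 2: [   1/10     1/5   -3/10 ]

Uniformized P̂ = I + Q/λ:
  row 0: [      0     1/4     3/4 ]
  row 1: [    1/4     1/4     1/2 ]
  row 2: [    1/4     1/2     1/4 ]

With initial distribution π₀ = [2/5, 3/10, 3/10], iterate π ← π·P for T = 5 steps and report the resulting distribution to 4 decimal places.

t=0: π = [0.4000, 0.3000, 0.3000]
t=1: π = [0.1500, 0.3250, 0.5250]
t=2: π = [0.2125, 0.3813, 0.4063]
t=3: π = [0.1969, 0.3516, 0.4516]
t=4: π = [0.2008, 0.3629, 0.4363]
t=5: π = [0.1998, 0.3591, 0.4411]

π = [0.1998, 0.3591, 0.4411]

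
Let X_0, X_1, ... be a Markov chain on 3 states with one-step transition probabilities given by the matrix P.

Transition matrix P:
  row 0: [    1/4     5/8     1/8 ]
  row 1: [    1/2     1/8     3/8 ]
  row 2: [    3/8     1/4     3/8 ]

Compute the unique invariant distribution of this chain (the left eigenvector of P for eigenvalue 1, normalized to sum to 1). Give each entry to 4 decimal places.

π = [0.3718, 0.3462, 0.2821]

Balance equations π_j = Σ_i π_i·P[i][j]:
  π_0 = 1/4·π_0 + 1/2·π_1 + 3/8·π_2
  π_1 = 5/8·π_0 + 1/8·π_1 + 1/4·π_2
  normalize: π_0 + π_1 + π_2 = 1
Solving the linear system gives exactly π = [29/78, 9/26, 11/39].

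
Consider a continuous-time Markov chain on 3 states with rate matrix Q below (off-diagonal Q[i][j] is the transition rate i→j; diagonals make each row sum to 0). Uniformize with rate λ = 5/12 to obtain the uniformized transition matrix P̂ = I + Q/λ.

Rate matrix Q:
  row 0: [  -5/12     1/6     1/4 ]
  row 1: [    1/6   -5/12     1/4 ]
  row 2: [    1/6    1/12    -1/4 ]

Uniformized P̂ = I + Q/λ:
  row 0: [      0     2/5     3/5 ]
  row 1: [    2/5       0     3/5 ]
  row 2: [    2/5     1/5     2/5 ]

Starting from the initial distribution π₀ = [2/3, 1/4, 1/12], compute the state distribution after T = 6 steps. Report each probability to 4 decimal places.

π = [0.2873, 0.2128, 0.5000]

t=0: π = [0.6667, 0.2500, 0.0833]
t=1: π = [0.1333, 0.2833, 0.5833]
t=2: π = [0.3467, 0.1700, 0.4833]
t=3: π = [0.2613, 0.2353, 0.5033]
t=4: π = [0.2955, 0.2052, 0.4993]
t=5: π = [0.2818, 0.2181, 0.5001]
t=6: π = [0.2873, 0.2128, 0.5000]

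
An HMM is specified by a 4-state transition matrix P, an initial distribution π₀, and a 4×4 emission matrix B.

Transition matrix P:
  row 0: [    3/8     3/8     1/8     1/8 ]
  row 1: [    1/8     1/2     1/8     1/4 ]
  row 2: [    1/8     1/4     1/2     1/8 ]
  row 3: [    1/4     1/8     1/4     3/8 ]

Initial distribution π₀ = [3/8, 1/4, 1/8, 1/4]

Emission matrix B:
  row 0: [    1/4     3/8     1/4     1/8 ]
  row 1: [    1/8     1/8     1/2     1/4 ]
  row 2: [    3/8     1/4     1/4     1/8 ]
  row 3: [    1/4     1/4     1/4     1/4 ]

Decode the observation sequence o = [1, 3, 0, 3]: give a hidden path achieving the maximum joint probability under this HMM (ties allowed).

path = [0, 1, 1, 1]

t=0: δ = [1.406e-01, 3.125e-02, 3.125e-02, 6.250e-02]  (obs o_0=1)
t=1: δ = [6.592e-03, 1.318e-02, 2.197e-03, 5.859e-03]  ψ = [0, 0, 0, 3]  (obs o_1=3)
t=2: δ = [6.180e-04, 8.240e-04, 6.180e-04, 8.240e-04]  ψ = [0, 1, 1, 1]  (obs o_2=0)
t=3: δ = [2.897e-05, 1.030e-04, 3.862e-05, 7.725e-05]  ψ = [0, 1, 2, 3]  (obs o_3=3)
backtrack: best end state = 1; path = [0, 1, 1, 1]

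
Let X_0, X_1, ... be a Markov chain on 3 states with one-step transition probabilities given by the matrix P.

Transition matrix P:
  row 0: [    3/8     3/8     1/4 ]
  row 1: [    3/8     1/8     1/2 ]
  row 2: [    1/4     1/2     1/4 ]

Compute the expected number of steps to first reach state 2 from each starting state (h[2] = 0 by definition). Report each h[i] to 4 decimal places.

First-step conditioning: h[2] = 0; for i ≠ 2, h[i] = 1 + Σ_k P[i][k]·h[k].
  h[0] = 1 + 3/8·h[0] + 3/8·h[1]
  h[1] = 1 + 3/8·h[0] + 1/8·h[1]
Solving the 2×2 linear system over states ≠ 2 gives exactly h = [40/13, 32/13, 0] (h[2] = 0 is the target).

h = [3.0769, 2.4615, 0.0000]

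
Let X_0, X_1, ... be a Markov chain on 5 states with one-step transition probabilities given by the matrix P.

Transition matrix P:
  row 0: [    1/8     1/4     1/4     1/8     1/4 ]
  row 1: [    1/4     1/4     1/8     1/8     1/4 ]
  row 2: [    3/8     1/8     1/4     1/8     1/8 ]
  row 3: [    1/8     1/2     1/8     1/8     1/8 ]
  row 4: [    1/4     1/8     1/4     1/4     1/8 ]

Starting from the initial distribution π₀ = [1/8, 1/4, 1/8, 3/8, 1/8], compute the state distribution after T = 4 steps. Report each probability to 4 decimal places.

π = [0.2282, 0.2390, 0.2016, 0.1480, 0.1833]

t=0: π = [0.1250, 0.2500, 0.1250, 0.3750, 0.1250]
t=1: π = [0.2031, 0.3125, 0.1719, 0.1406, 0.1719]
t=2: π = [0.2285, 0.2422, 0.1934, 0.1465, 0.1895]
t=3: π = [0.2273, 0.2388, 0.2014, 0.1487, 0.1838]
t=4: π = [0.2282, 0.2390, 0.2016, 0.1480, 0.1833]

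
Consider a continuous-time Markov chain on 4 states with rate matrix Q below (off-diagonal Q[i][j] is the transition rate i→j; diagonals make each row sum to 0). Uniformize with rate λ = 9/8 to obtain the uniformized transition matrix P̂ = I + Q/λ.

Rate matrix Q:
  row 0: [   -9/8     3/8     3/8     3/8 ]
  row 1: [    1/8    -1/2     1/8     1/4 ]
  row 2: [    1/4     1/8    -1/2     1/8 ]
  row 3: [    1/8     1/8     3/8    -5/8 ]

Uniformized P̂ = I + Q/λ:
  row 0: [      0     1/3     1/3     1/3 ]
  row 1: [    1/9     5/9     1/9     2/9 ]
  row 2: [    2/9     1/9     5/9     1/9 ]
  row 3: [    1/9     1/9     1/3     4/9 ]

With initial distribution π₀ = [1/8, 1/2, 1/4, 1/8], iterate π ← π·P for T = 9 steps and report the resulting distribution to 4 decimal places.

t=0: π = [0.1250, 0.5000, 0.2500, 0.1250]
t=1: π = [0.1250, 0.3611, 0.2778, 0.2361]
t=2: π = [0.1281, 0.2994, 0.3148, 0.2577]
t=3: π = [0.1319, 0.2726, 0.3368, 0.2587]
t=4: π = [0.1339, 0.2616, 0.3476, 0.2570]
t=5: π = [0.1349, 0.2571, 0.3524, 0.2556]
t=6: π = [0.1353, 0.2554, 0.3545, 0.2548]
t=7: π = [0.1355, 0.2547, 0.3554, 0.2545]
t=8: π = [0.1355, 0.2544, 0.3557, 0.2543]
t=9: π = [0.1356, 0.2543, 0.3558, 0.2543]

π = [0.1356, 0.2543, 0.3558, 0.2543]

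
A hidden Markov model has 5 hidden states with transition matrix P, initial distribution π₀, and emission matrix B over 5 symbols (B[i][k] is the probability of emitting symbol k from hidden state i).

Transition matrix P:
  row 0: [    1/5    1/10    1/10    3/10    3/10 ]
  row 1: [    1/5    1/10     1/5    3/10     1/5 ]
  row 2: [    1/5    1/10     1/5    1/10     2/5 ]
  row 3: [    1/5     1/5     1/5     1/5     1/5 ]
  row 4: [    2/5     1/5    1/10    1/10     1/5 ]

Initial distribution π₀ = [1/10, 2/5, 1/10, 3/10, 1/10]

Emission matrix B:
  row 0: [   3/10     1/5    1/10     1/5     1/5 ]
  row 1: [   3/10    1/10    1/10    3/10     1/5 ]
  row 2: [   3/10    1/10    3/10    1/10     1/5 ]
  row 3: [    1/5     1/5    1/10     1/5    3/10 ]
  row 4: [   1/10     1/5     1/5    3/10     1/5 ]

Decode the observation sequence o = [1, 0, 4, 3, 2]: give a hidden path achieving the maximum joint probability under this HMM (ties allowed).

path = [3, 2, 4, 0, 4]

t=0: δ = [2.000e-02, 4.000e-02, 1.000e-02, 6.000e-02, 2.000e-02]  (obs o_0=1)
t=1: δ = [3.600e-03, 3.600e-03, 3.600e-03, 2.400e-03, 1.200e-03]  ψ = [3, 3, 3, 1, 3]  (obs o_1=0)
t=2: δ = [1.440e-04, 9.600e-05, 1.440e-04, 3.240e-04, 2.880e-04]  ψ = [0, 3, 1, 0, 2]  (obs o_2=4)
t=3: δ = [2.304e-05, 1.944e-05, 6.480e-06, 1.296e-05, 1.944e-05]  ψ = [4, 3, 3, 3, 3]  (obs o_3=3)
t=4: δ = [7.776e-07, 3.888e-07, 1.166e-06, 6.912e-07, 1.382e-06]  ψ = [4, 4, 1, 0, 0]  (obs o_4=2)
backtrack: best end state = 4; path = [3, 2, 4, 0, 4]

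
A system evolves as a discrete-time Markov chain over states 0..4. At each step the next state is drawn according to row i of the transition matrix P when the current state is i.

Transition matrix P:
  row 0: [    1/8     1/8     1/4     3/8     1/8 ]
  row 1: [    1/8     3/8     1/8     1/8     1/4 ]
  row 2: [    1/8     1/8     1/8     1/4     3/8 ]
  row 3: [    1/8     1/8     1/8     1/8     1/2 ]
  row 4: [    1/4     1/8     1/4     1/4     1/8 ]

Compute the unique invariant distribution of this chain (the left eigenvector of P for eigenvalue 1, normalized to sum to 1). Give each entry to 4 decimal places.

π = [0.1592, 0.1667, 0.1791, 0.2214, 0.2736]

Balance equations π_j = Σ_i π_i·P[i][j]:
  π_0 = 1/8·π_0 + 1/8·π_1 + 1/8·π_2 + 1/8·π_3 + 1/4·π_4
  π_1 = 1/8·π_0 + 3/8·π_1 + 1/8·π_2 + 1/8·π_3 + 1/8·π_4
  π_2 = 1/4·π_0 + 1/8·π_1 + 1/8·π_2 + 1/8·π_3 + 1/4·π_4
  π_3 = 3/8·π_0 + 1/8·π_1 + 1/4·π_2 + 1/8·π_3 + 1/4·π_4
  normalize: π_0 + π_1 + π_2 + π_3 + π_4 = 1
Solving the linear system gives exactly π = [32/201, 1/6, 12/67, 89/402, 55/201].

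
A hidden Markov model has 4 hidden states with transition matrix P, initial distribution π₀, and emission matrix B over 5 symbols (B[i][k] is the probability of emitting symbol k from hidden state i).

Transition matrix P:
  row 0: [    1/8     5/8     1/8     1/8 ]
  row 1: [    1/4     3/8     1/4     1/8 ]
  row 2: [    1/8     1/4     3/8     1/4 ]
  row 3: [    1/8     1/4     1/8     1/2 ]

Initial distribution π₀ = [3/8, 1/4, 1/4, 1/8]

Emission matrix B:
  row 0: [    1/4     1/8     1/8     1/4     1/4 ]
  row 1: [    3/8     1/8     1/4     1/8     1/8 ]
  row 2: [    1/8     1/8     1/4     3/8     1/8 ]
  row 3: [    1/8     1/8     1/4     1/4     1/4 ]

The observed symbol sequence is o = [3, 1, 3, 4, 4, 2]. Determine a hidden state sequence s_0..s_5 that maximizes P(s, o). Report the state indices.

path = [2, 3, 3, 3, 3, 3]

t=0: δ = [9.375e-02, 3.125e-02, 9.375e-02, 3.125e-02]  (obs o_0=3)
t=1: δ = [1.465e-03, 7.324e-03, 4.395e-03, 2.930e-03]  ψ = [0, 0, 2, 2]  (obs o_1=1)
t=2: δ = [4.578e-04, 3.433e-04, 6.866e-04, 3.662e-04]  ψ = [1, 1, 1, 3]  (obs o_2=3)
t=3: δ = [2.146e-05, 3.576e-05, 3.219e-05, 4.578e-05]  ψ = [1, 0, 2, 3]  (obs o_3=4)
t=4: δ = [2.235e-06, 1.676e-06, 1.509e-06, 5.722e-06]  ψ = [1, 0, 2, 3]  (obs o_4=4)
t=5: δ = [8.941e-08, 3.576e-07, 1.788e-07, 7.153e-07]  ψ = [3, 3, 3, 3]  (obs o_5=2)
backtrack: best end state = 3; path = [2, 3, 3, 3, 3, 3]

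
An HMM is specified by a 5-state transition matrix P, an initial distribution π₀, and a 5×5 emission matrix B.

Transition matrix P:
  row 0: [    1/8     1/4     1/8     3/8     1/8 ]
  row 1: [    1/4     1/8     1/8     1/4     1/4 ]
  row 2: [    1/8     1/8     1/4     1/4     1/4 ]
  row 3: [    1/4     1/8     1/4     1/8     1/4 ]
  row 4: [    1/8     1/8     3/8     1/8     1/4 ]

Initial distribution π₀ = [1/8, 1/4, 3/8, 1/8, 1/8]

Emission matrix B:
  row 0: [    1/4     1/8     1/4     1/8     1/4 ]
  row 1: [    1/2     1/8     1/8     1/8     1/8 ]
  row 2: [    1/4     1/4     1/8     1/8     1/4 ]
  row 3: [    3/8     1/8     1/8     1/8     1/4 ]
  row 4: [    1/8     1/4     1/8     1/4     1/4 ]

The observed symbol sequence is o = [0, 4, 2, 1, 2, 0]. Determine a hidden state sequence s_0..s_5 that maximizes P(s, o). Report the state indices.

path = [1, 3, 0, 3, 0, 3]

t=0: δ = [3.125e-02, 1.250e-01, 9.375e-02, 4.688e-02, 1.562e-02]  (obs o_0=0)
t=1: δ = [7.812e-03, 1.953e-03, 5.859e-03, 7.812e-03, 7.812e-03]  ψ = [1, 1, 2, 1, 1]  (obs o_1=4)
t=2: δ = [4.883e-04, 2.441e-04, 3.662e-04, 3.662e-04, 2.441e-04]  ψ = [3, 0, 4, 0, 3]  (obs o_2=2)
t=3: δ = [1.144e-05, 1.526e-05, 2.289e-05, 2.289e-05, 2.289e-05]  ψ = [3, 0, 2, 0, 2]  (obs o_3=1)
t=4: δ = [1.431e-06, 3.576e-07, 1.073e-06, 7.153e-07, 7.153e-07]  ψ = [3, 0, 4, 2, 2]  (obs o_4=2)
t=5: δ = [4.470e-08, 1.788e-07, 6.706e-08, 2.012e-07, 3.353e-08]  ψ = [0, 0, 2, 0, 2]  (obs o_5=0)
backtrack: best end state = 3; path = [1, 3, 0, 3, 0, 3]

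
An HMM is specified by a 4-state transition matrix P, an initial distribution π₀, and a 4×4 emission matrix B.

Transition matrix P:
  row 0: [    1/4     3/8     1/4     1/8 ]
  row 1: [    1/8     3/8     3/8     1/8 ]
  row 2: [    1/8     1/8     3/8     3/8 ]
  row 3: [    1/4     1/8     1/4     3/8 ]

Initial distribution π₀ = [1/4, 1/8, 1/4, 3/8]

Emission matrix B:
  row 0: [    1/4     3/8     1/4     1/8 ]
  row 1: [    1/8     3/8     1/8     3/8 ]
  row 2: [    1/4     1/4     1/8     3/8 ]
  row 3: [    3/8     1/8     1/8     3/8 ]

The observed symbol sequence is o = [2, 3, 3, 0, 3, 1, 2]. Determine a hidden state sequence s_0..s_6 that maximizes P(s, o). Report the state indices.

t=0: δ = [6.250e-02, 1.562e-02, 3.125e-02, 4.688e-02]  (obs o_0=2)
t=1: δ = [1.953e-03, 8.789e-03, 5.859e-03, 6.592e-03]  ψ = [0, 0, 0, 3]  (obs o_1=3)
t=2: δ = [2.060e-04, 1.236e-03, 1.236e-03, 9.270e-04]  ψ = [3, 1, 1, 3]  (obs o_2=3)
t=3: δ = [5.794e-05, 5.794e-05, 1.159e-04, 1.738e-04]  ψ = [3, 1, 1, 2]  (obs o_3=0)
t=4: δ = [5.431e-06, 8.147e-06, 1.629e-05, 2.444e-05]  ψ = [3, 0, 2, 3]  (obs o_4=3)
t=5: δ = [2.291e-06, 1.146e-06, 1.528e-06, 1.146e-06]  ψ = [3, 1, 2, 3]  (obs o_5=1)
t=6: δ = [1.432e-07, 1.074e-07, 7.161e-08, 7.161e-08]  ψ = [0, 0, 0, 2]  (obs o_6=2)
backtrack: best end state = 0; path = [0, 1, 2, 3, 3, 0, 0]

path = [0, 1, 2, 3, 3, 0, 0]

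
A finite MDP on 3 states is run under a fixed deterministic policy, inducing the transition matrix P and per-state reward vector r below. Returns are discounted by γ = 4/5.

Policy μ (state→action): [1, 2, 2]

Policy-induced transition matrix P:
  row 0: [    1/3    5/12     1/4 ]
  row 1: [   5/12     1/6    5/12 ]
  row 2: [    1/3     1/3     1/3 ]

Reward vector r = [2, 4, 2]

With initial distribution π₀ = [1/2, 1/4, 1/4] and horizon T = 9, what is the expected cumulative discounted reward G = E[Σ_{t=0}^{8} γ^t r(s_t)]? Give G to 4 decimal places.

G = 11.2616

t=0: π = [0.5000, 0.2500, 0.2500], E[r] = 2.5000, γ^t·E[r] = 2.500000, running G = 2.500000
t=1: π = [0.3542, 0.3333, 0.3125], E[r] = 2.6667, γ^t·E[r] = 2.133333, running G = 4.633333
t=2: π = [0.3611, 0.3073, 0.3316], E[r] = 2.6146, γ^t·E[r] = 1.673333, running G = 6.306667
t=3: π = [0.3589, 0.3122, 0.3288], E[r] = 2.6244, γ^t·E[r] = 1.343704, running G = 7.650370
t=4: π = [0.3594, 0.3112, 0.3294], E[r] = 2.6224, γ^t·E[r] = 1.074143, running G = 8.724514
t=5: π = [0.3593, 0.3114, 0.3293], E[r] = 2.6228, γ^t·E[r] = 0.859446, running G = 9.583960
t=6: π = [0.3593, 0.3114, 0.3293], E[r] = 2.6227, γ^t·E[r] = 0.687536, running G = 10.271496
t=7: π = [0.3593, 0.3114, 0.3293], E[r] = 2.6228, γ^t·E[r] = 0.550032, running G = 10.821528
t=8: π = [0.3593, 0.3114, 0.3293], E[r] = 2.6228, γ^t·E[r] = 0.440025, running G = 11.261553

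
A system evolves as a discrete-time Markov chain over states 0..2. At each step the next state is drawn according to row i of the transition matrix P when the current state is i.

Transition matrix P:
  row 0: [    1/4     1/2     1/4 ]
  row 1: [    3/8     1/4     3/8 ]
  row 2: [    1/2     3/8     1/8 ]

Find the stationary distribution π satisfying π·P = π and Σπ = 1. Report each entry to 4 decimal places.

π = [0.3626, 0.3736, 0.2637]

Balance equations π_j = Σ_i π_i·P[i][j]:
  π_0 = 1/4·π_0 + 3/8·π_1 + 1/2·π_2
  π_1 = 1/2·π_0 + 1/4·π_1 + 3/8·π_2
  normalize: π_0 + π_1 + π_2 = 1
Solving the linear system gives exactly π = [33/91, 34/91, 24/91].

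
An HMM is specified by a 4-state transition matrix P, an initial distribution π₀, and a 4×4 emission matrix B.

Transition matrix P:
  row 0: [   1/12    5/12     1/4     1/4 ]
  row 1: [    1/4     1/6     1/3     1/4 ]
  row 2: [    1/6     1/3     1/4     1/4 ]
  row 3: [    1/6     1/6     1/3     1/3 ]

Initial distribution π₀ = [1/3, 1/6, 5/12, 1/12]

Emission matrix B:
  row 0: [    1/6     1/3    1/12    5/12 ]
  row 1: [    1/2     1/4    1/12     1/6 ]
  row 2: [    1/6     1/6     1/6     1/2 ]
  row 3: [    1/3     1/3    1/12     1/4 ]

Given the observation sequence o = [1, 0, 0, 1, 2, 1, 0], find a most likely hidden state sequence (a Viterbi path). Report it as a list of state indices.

path = [0, 1, 3, 3, 2, 0, 1]

t=0: δ = [1.111e-01, 4.167e-02, 6.944e-02, 2.778e-02]  (obs o_0=1)
t=1: δ = [1.929e-03, 2.315e-02, 4.630e-03, 9.259e-03]  ψ = [2, 0, 0, 0]  (obs o_1=0)
t=2: δ = [9.645e-04, 1.929e-03, 1.286e-03, 1.929e-03]  ψ = [1, 1, 1, 1]  (obs o_2=0)
t=3: δ = [1.608e-04, 1.072e-04, 1.072e-04, 2.143e-04]  ψ = [1, 2, 1, 3]  (obs o_3=1)
t=4: δ = [2.977e-06, 5.582e-06, 1.191e-05, 5.954e-06]  ψ = [3, 0, 3, 3]  (obs o_4=2)
t=5: δ = [6.615e-07, 9.923e-07, 4.961e-07, 9.923e-07]  ψ = [2, 2, 2, 2]  (obs o_5=1)
t=6: δ = [4.135e-08, 1.378e-07, 5.513e-08, 1.103e-07]  ψ = [1, 0, 1, 3]  (obs o_6=0)
backtrack: best end state = 1; path = [0, 1, 3, 3, 2, 0, 1]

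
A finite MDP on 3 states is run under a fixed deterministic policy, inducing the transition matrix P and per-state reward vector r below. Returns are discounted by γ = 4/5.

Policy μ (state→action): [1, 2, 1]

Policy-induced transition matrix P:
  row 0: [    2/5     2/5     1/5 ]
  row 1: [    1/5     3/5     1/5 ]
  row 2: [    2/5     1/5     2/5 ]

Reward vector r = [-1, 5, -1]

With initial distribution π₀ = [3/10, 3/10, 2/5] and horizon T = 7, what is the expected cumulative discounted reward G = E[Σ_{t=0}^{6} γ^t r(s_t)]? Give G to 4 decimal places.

t=0: π = [0.3000, 0.3000, 0.4000], E[r] = 0.8000, γ^t·E[r] = 0.800000, running G = 0.800000
t=1: π = [0.3400, 0.3800, 0.2800], E[r] = 1.2800, γ^t·E[r] = 1.024000, running G = 1.824000
t=2: π = [0.3240, 0.4200, 0.2560], E[r] = 1.5200, γ^t·E[r] = 0.972800, running G = 2.796800
t=3: π = [0.3160, 0.4328, 0.2512], E[r] = 1.5968, γ^t·E[r] = 0.817562, running G = 3.614362
t=4: π = [0.3134, 0.4363, 0.2502], E[r] = 1.6179, γ^t·E[r] = 0.662700, running G = 4.277062
t=5: π = [0.3127, 0.4372, 0.2500], E[r] = 1.6233, γ^t·E[r] = 0.531922, running G = 4.808983
t=6: π = [0.3126, 0.4374, 0.2500], E[r] = 1.6246, γ^t·E[r] = 0.425880, running G = 5.234863

G = 5.2349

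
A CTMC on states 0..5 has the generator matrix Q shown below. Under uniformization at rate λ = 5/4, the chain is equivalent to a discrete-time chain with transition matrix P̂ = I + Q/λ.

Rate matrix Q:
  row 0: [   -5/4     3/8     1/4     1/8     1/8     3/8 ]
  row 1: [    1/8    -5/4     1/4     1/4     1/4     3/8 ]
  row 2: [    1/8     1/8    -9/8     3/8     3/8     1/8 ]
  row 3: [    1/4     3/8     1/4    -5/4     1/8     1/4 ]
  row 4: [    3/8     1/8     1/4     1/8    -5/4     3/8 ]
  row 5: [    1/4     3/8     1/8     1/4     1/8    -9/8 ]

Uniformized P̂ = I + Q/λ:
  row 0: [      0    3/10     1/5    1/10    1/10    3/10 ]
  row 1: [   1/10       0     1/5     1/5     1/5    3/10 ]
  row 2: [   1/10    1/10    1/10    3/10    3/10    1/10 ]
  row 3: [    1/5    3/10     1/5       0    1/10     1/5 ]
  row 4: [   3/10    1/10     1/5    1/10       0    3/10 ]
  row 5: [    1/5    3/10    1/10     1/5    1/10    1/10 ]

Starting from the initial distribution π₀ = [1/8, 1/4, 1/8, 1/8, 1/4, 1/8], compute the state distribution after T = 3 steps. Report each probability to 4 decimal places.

t=0: π = [0.1250, 0.2500, 0.1250, 0.1250, 0.2500, 0.1250]
t=1: π = [0.1625, 0.1500, 0.1750, 0.1500, 0.1250, 0.2375]
t=2: π = [0.1475, 0.1950, 0.1588, 0.1588, 0.1375, 0.2025]
t=3: π = [0.1489, 0.1823, 0.1639, 0.1556, 0.1375, 0.2119]

π = [0.1489, 0.1823, 0.1639, 0.1556, 0.1375, 0.2119]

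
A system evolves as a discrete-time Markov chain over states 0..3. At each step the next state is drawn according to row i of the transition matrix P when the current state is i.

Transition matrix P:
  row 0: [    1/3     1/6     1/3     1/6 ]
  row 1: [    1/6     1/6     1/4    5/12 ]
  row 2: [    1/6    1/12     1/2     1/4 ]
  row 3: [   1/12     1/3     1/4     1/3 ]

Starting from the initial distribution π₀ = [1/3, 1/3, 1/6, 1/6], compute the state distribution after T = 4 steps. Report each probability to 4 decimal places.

t=0: π = [0.3333, 0.3333, 0.1667, 0.1667]
t=1: π = [0.2083, 0.1806, 0.3194, 0.2917]
t=2: π = [0.1771, 0.1887, 0.3472, 0.2870]
t=3: π = [0.1723, 0.1856, 0.3516, 0.2906]
t=4: π = [0.1712, 0.1858, 0.3522, 0.2908]

π = [0.1712, 0.1858, 0.3522, 0.2908]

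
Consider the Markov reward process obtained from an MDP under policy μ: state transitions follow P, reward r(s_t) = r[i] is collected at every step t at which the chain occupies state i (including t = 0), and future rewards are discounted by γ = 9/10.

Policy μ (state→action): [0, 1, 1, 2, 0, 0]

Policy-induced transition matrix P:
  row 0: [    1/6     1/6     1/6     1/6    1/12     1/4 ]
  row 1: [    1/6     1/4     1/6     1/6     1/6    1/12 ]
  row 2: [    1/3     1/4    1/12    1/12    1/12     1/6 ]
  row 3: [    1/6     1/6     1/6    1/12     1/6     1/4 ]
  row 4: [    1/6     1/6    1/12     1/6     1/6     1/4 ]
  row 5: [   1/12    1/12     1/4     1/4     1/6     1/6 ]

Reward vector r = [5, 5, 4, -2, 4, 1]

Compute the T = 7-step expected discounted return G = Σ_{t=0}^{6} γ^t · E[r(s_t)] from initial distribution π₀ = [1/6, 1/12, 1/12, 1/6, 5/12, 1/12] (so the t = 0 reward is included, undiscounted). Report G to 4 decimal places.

G = 14.8878

t=0: π = [0.1667, 0.0833, 0.0833, 0.1667, 0.4167, 0.0833], E[r] = 3.0000, γ^t·E[r] = 3.000000, running G = 3.000000
t=1: π = [0.1736, 0.1736, 0.1319, 0.1528, 0.1458, 0.2222], E[r] = 2.7639, γ^t·E[r] = 2.487500, running G = 5.487500
t=2: π = [0.1701, 0.1736, 0.1620, 0.1615, 0.1412, 0.1916], E[r] = 2.8003, γ^t·E[r] = 2.268281, running G = 7.755781
t=3: π = [0.1777, 0.1787, 0.1574, 0.1557, 0.1390, 0.1916], E[r] = 2.8476, γ^t·E[r] = 2.075871, running G = 9.831652
t=4: π = [0.1769, 0.1787, 0.1579, 0.1565, 0.1387, 0.1911], E[r] = 2.8429, γ^t·E[r] = 1.865241, running G = 11.696894
t=5: π = [0.1771, 0.1788, 0.1579, 0.1564, 0.1388, 0.1911], E[r] = 2.8441, γ^t·E[r] = 1.679440, running G = 13.376333
t=6: π = [0.1771, 0.1788, 0.1579, 0.1564, 0.1388, 0.1911], E[r] = 2.8441, γ^t·E[r] = 1.511449, running G = 14.887783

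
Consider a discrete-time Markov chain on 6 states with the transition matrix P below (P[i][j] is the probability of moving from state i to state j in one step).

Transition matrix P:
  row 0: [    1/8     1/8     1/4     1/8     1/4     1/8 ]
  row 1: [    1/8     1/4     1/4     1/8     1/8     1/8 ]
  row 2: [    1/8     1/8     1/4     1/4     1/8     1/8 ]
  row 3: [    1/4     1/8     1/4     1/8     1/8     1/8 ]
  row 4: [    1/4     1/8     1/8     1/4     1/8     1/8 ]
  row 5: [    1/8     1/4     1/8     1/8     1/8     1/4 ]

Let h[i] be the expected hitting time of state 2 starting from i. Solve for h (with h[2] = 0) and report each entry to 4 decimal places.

h = [4.7472, 4.6729, 0.0000, 4.6821, 5.2674, 5.3404]

First-step conditioning: h[2] = 0; for i ≠ 2, h[i] = 1 + Σ_k P[i][k]·h[k].
  h[0] = 1 + 1/8·h[0] + 1/8·h[1] + 1/8·h[3] + 1/4·h[4] + 1/8·h[5]
  h[1] = 1 + 1/8·h[0] + 1/4·h[1] + 1/8·h[3] + 1/8·h[4] + 1/8·h[5]
  h[3] = 1 + 1/4·h[0] + 1/8·h[1] + 1/8·h[3] + 1/8·h[4] + 1/8·h[5]
  h[4] = 1 + 1/4·h[0] + 1/8·h[1] + 1/4·h[3] + 1/8·h[4] + 1/8·h[5]
  h[5] = 1 + 1/8·h[0] + 1/4·h[1] + 1/8·h[3] + 1/8·h[4] + 1/4·h[5]
Solving the 5×5 linear system over states ≠ 2 gives exactly h = [7154/1507, 7042/1507, 0, 7056/1507, 7938/1507, 8048/1507] (h[2] = 0 is the target).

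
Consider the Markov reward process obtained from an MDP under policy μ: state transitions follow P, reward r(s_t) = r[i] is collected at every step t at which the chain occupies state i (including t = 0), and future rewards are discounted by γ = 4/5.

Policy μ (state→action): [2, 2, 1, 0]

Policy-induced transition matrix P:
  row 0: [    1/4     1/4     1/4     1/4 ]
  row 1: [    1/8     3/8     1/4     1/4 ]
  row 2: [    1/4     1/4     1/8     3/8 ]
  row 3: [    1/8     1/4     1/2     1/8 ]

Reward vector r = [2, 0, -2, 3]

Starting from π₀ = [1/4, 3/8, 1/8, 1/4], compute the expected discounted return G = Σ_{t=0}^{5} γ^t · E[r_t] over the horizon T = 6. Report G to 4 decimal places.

t=0: π = [0.2500, 0.3750, 0.1250, 0.2500], E[r] = 1.0000, γ^t·E[r] = 1.000000, running G = 1.000000
t=1: π = [0.1719, 0.2969, 0.2969, 0.2344], E[r] = 0.4531, γ^t·E[r] = 0.362500, running G = 1.362500
t=2: π = [0.1836, 0.2871, 0.2715, 0.2578], E[r] = 0.5977, γ^t·E[r] = 0.382500, running G = 1.745000
t=3: π = [0.1819, 0.2859, 0.2805, 0.2517], E[r] = 0.5579, γ^t·E[r] = 0.285625, running G = 2.030625
t=4: π = [0.1828, 0.2857, 0.2779, 0.2536], E[r] = 0.5707, γ^t·E[r] = 0.233750, running G = 2.264375
t=5: π = [0.1826, 0.2857, 0.2787, 0.2530], E[r] = 0.5669, γ^t·E[r] = 0.185771, running G = 2.450146

G = 2.4501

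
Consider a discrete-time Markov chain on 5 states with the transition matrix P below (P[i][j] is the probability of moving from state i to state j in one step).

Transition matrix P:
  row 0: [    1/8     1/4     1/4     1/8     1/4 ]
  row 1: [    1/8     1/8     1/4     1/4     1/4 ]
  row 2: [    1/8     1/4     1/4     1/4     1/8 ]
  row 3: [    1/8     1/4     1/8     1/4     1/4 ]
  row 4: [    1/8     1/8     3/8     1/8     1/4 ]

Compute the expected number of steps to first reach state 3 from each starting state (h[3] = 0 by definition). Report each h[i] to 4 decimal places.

First-step conditioning: h[3] = 0; for i ≠ 3, h[i] = 1 + Σ_k P[i][k]·h[k].
  h[0] = 1 + 1/8·h[0] + 1/4·h[1] + 1/4·h[2] + 1/4·h[4]
  h[1] = 1 + 1/8·h[0] + 1/8·h[1] + 1/4·h[2] + 1/4·h[4]
  h[2] = 1 + 1/8·h[0] + 1/4·h[1] + 1/4·h[2] + 1/8·h[4]
  h[4] = 1 + 1/8·h[0] + 1/8·h[1] + 3/8·h[2] + 1/4·h[4]
Solving the 4×4 linear system over states ≠ 3 gives exactly h = [4680/863, 4160/863, 4096/863, 0, 4672/863] (h[3] = 0 is the target).

h = [5.4229, 4.8204, 4.7462, 0.0000, 5.4137]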